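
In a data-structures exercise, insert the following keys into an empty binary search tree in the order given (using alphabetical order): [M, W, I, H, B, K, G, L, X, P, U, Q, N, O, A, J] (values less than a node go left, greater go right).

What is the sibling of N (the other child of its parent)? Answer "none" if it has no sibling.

M: root
W: right child of M (depth 1)
I: left child of M (depth 1)
H: left child of I (depth 2)
B: left child of H (depth 3)
K: right child of I (depth 2)
G: right child of B (depth 4)
L: right child of K (depth 3)
X: right child of W (depth 2)
P: left child of W (depth 2)
U: right child of P (depth 3)
Q: left child of U (depth 4)
N: left child of P (depth 3)
O: right child of N (depth 4)
A: left child of B (depth 4)
J: left child of K (depth 3)

N's parent is P; the other child of P is U.

U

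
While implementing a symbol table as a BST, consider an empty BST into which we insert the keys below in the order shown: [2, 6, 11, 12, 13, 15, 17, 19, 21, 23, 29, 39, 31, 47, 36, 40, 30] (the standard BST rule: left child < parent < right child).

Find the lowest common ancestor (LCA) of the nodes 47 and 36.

2: root
6: right child of 2 (depth 1)
11: right child of 6 (depth 2)
12: right child of 11 (depth 3)
13: right child of 12 (depth 4)
15: right child of 13 (depth 5)
17: right child of 15 (depth 6)
19: right child of 17 (depth 7)
21: right child of 19 (depth 8)
23: right child of 21 (depth 9)
29: right child of 23 (depth 10)
39: right child of 29 (depth 11)
31: left child of 39 (depth 12)
47: right child of 39 (depth 12)
36: right child of 31 (depth 13)
40: left child of 47 (depth 13)
30: left child of 31 (depth 13)

Path to 47: 2 → 6 → 11 → 12 → 13 → 15 → 17 → 19 → 21 → 23 → 29 → 39 → 47
Path to 36: 2 → 6 → 11 → 12 → 13 → 15 → 17 → 19 → 21 → 23 → 29 → 39 → 31 → 36
The paths share a prefix ending at 39, then split left and right.

39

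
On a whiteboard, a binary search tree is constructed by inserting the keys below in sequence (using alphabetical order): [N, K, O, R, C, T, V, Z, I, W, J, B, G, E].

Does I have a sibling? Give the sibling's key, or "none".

B

Insert N: tree is empty, so N becomes the root.
Insert K: K < N → go left. Place as left child of N.
Insert O: O > N → go right. Place as right child of N.
Insert R: R > N → go right; R > O → go right. Place as right child of O.
Insert C: C < N → go left; C < K → go left. Place as left child of K.
Insert T: T > N → go right; T > O → go right; T > R → go right. Place as right child of R.
Insert V: V > N → go right; V > O → go right; V > R → go right; V > T → go right. Place as right child of T.
Insert Z: Z > N → go right; Z > O → go right; Z > R → go right; Z > T → go right; Z > V → go right. Place as right child of V.
Insert I: I < N → go left; I < K → go left; I > C → go right. Place as right child of C.
Insert W: W > N → go right; W > O → go right; W > R → go right; W > T → go right; W > V → go right; W < Z → go left. Place as left child of Z.
Insert J: J < N → go left; J < K → go left; J > C → go right; J > I → go right. Place as right child of I.
Insert B: B < N → go left; B < K → go left; B < C → go left. Place as left child of C.
Insert G: G < N → go left; G < K → go left; G > C → go right; G < I → go left. Place as left child of I.
Insert E: E < N → go left; E < K → go left; E > C → go right; E < I → go left; E < G → go left. Place as left child of G.

I's parent is C; the other child of C is B.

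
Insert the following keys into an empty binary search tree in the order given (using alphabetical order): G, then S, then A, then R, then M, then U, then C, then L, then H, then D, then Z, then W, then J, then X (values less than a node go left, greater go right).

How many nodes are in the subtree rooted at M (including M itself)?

4

Insert G: tree is empty, so G becomes the root.
Insert S: S > G → go right. Place as right child of G.
Insert A: A < G → go left. Place as left child of G.
Insert R: R > G → go right; R < S → go left. Place as left child of S.
Insert M: M > G → go right; M < S → go left; M < R → go left. Place as left child of R.
Insert U: U > G → go right; U > S → go right. Place as right child of S.
Insert C: C < G → go left; C > A → go right. Place as right child of A.
Insert L: L > G → go right; L < S → go left; L < R → go left; L < M → go left. Place as left child of M.
Insert H: H > G → go right; H < S → go left; H < R → go left; H < M → go left; H < L → go left. Place as left child of L.
Insert D: D < G → go left; D > A → go right; D > C → go right. Place as right child of C.
Insert Z: Z > G → go right; Z > S → go right; Z > U → go right. Place as right child of U.
Insert W: W > G → go right; W > S → go right; W > U → go right; W < Z → go left. Place as left child of Z.
Insert J: J > G → go right; J < S → go left; J < R → go left; J < M → go left; J < L → go left; J > H → go right. Place as right child of H.
Insert X: X > G → go right; X > S → go right; X > U → go right; X < Z → go left; X > W → go right. Place as right child of W.

Subtree rooted at M contains: M, L, H, J — 4 nodes.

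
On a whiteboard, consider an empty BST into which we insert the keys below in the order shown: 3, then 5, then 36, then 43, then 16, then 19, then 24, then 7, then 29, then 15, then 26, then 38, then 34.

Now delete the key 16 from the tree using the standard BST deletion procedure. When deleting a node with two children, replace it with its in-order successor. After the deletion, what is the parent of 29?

Insert 3: tree is empty, so 3 becomes the root.
Insert 5: 5 > 3 → go right. Place as right child of 3.
Insert 36: 36 > 3 → go right; 36 > 5 → go right. Place as right child of 5.
Insert 43: 43 > 3 → go right; 43 > 5 → go right; 43 > 36 → go right. Place as right child of 36.
Insert 16: 16 > 3 → go right; 16 > 5 → go right; 16 < 36 → go left. Place as left child of 36.
Insert 19: 19 > 3 → go right; 19 > 5 → go right; 19 < 36 → go left; 19 > 16 → go right. Place as right child of 16.
Insert 24: 24 > 3 → go right; 24 > 5 → go right; 24 < 36 → go left; 24 > 16 → go right; 24 > 19 → go right. Place as right child of 19.
Insert 7: 7 > 3 → go right; 7 > 5 → go right; 7 < 36 → go left; 7 < 16 → go left. Place as left child of 16.
Insert 29: 29 > 3 → go right; 29 > 5 → go right; 29 < 36 → go left; 29 > 16 → go right; 29 > 19 → go right; 29 > 24 → go right. Place as right child of 24.
Insert 15: 15 > 3 → go right; 15 > 5 → go right; 15 < 36 → go left; 15 < 16 → go left; 15 > 7 → go right. Place as right child of 7.
Insert 26: 26 > 3 → go right; 26 > 5 → go right; 26 < 36 → go left; 26 > 16 → go right; 26 > 19 → go right; 26 > 24 → go right; 26 < 29 → go left. Place as left child of 29.
Insert 38: 38 > 3 → go right; 38 > 5 → go right; 38 > 36 → go right; 38 < 43 → go left. Place as left child of 43.
Insert 34: 34 > 3 → go right; 34 > 5 → go right; 34 < 36 → go left; 34 > 16 → go right; 34 > 19 → go right; 34 > 24 → go right; 34 > 29 → go right. Place as right child of 29.

Delete 16 (two children — replace with in-order successor).
After deletion, 29's parent is 24.

24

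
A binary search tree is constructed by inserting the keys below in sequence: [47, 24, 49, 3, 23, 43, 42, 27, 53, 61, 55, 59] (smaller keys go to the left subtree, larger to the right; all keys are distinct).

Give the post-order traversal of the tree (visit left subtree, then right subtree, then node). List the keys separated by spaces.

23 3 27 42 43 24 59 55 61 53 49 47

47: root
24: left child of 47 (depth 1)
49: right child of 47 (depth 1)
3: left child of 24 (depth 2)
23: right child of 3 (depth 3)
43: right child of 24 (depth 2)
42: left child of 43 (depth 3)
27: left child of 42 (depth 4)
53: right child of 49 (depth 2)
61: right child of 53 (depth 3)
55: left child of 61 (depth 4)
59: right child of 55 (depth 5)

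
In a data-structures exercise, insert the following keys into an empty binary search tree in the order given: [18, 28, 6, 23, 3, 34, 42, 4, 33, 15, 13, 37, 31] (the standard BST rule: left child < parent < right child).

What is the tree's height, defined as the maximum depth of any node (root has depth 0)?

Resulting structure (node: left, right):
  18: L=6, R=28
  28: L=23, R=34
  6: L=3, R=15
  23: L=–, R=–
  3: L=–, R=4
  34: L=33, R=42
  42: L=37, R=–
  4: L=–, R=–
  33: L=31, R=–
  15: L=13, R=–
  13: L=–, R=–
  37: L=–, R=–
  31: L=–, R=–

The deepest node is 37 at depth 4.

4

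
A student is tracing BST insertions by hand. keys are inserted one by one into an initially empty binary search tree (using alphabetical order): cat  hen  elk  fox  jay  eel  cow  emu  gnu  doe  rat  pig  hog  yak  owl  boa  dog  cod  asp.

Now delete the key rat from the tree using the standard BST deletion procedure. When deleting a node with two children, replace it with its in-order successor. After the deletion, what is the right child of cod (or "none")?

none

Insert cat: tree is empty, so cat becomes the root.
Insert hen: hen > cat → go right. Place as right child of cat.
Insert elk: elk > cat → go right; elk < hen → go left. Place as left child of hen.
Insert fox: fox > cat → go right; fox < hen → go left; fox > elk → go right. Place as right child of elk.
Insert jay: jay > cat → go right; jay > hen → go right. Place as right child of hen.
Insert eel: eel > cat → go right; eel < hen → go left; eel < elk → go left. Place as left child of elk.
Insert cow: cow > cat → go right; cow < hen → go left; cow < elk → go left; cow < eel → go left. Place as left child of eel.
Insert emu: emu > cat → go right; emu < hen → go left; emu > elk → go right; emu < fox → go left. Place as left child of fox.
Insert gnu: gnu > cat → go right; gnu < hen → go left; gnu > elk → go right; gnu > fox → go right. Place as right child of fox.
Insert doe: doe > cat → go right; doe < hen → go left; doe < elk → go left; doe < eel → go left; doe > cow → go right. Place as right child of cow.
Insert rat: rat > cat → go right; rat > hen → go right; rat > jay → go right. Place as right child of jay.
Insert pig: pig > cat → go right; pig > hen → go right; pig > jay → go right; pig < rat → go left. Place as left child of rat.
Insert hog: hog > cat → go right; hog > hen → go right; hog < jay → go left. Place as left child of jay.
Insert yak: yak > cat → go right; yak > hen → go right; yak > jay → go right; yak > rat → go right. Place as right child of rat.
Insert owl: owl > cat → go right; owl > hen → go right; owl > jay → go right; owl < rat → go left; owl < pig → go left. Place as left child of pig.
Insert boa: boa < cat → go left. Place as left child of cat.
Insert dog: dog > cat → go right; dog < hen → go left; dog < elk → go left; dog < eel → go left; dog > cow → go right; dog > doe → go right. Place as right child of doe.
Insert cod: cod > cat → go right; cod < hen → go left; cod < elk → go left; cod < eel → go left; cod < cow → go left. Place as left child of cow.
Insert asp: asp < cat → go left; asp < boa → go left. Place as left child of boa.

Delete rat (two children — replace with in-order successor).
After deletion, cod's right child: none.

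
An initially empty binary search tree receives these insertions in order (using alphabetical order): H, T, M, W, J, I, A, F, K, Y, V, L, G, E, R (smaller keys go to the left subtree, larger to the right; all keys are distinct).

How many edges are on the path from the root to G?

3

Insert H: tree is empty, so H becomes the root.
Insert T: T > H → go right. Place as right child of H.
Insert M: M > H → go right; M < T → go left. Place as left child of T.
Insert W: W > H → go right; W > T → go right. Place as right child of T.
Insert J: J > H → go right; J < T → go left; J < M → go left. Place as left child of M.
Insert I: I > H → go right; I < T → go left; I < M → go left; I < J → go left. Place as left child of J.
Insert A: A < H → go left. Place as left child of H.
Insert F: F < H → go left; F > A → go right. Place as right child of A.
Insert K: K > H → go right; K < T → go left; K < M → go left; K > J → go right. Place as right child of J.
Insert Y: Y > H → go right; Y > T → go right; Y > W → go right. Place as right child of W.
Insert V: V > H → go right; V > T → go right; V < W → go left. Place as left child of W.
Insert L: L > H → go right; L < T → go left; L < M → go left; L > J → go right; L > K → go right. Place as right child of K.
Insert G: G < H → go left; G > A → go right; G > F → go right. Place as right child of F.
Insert E: E < H → go left; E > A → go right; E < F → go left. Place as left child of F.
Insert R: R > H → go right; R < T → go left; R > M → go right. Place as right child of M.

Path to G: H → A → F → G, which is 3 edges.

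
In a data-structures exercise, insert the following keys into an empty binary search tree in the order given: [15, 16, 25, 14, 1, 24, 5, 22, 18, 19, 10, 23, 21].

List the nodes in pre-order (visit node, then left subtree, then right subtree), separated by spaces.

Insert 15: tree is empty, so 15 becomes the root.
Insert 16: 16 > 15 → go right. Place as right child of 15.
Insert 25: 25 > 15 → go right; 25 > 16 → go right. Place as right child of 16.
Insert 14: 14 < 15 → go left. Place as left child of 15.
Insert 1: 1 < 15 → go left; 1 < 14 → go left. Place as left child of 14.
Insert 24: 24 > 15 → go right; 24 > 16 → go right; 24 < 25 → go left. Place as left child of 25.
Insert 5: 5 < 15 → go left; 5 < 14 → go left; 5 > 1 → go right. Place as right child of 1.
Insert 22: 22 > 15 → go right; 22 > 16 → go right; 22 < 25 → go left; 22 < 24 → go left. Place as left child of 24.
Insert 18: 18 > 15 → go right; 18 > 16 → go right; 18 < 25 → go left; 18 < 24 → go left; 18 < 22 → go left. Place as left child of 22.
Insert 19: 19 > 15 → go right; 19 > 16 → go right; 19 < 25 → go left; 19 < 24 → go left; 19 < 22 → go left; 19 > 18 → go right. Place as right child of 18.
Insert 10: 10 < 15 → go left; 10 < 14 → go left; 10 > 1 → go right; 10 > 5 → go right. Place as right child of 5.
Insert 23: 23 > 15 → go right; 23 > 16 → go right; 23 < 25 → go left; 23 < 24 → go left; 23 > 22 → go right. Place as right child of 22.
Insert 21: 21 > 15 → go right; 21 > 16 → go right; 21 < 25 → go left; 21 < 24 → go left; 21 < 22 → go left; 21 > 18 → go right; 21 > 19 → go right. Place as right child of 19.

15 14 1 5 10 16 25 24 22 18 19 21 23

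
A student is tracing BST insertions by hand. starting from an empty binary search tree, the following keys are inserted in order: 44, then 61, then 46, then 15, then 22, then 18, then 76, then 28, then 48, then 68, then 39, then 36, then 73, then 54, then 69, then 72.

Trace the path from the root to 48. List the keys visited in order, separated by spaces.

44: root
61: right child of 44 (depth 1)
46: left child of 61 (depth 2)
15: left child of 44 (depth 1)
22: right child of 15 (depth 2)
18: left child of 22 (depth 3)
76: right child of 61 (depth 2)
28: right child of 22 (depth 3)
48: right child of 46 (depth 3)
68: left child of 76 (depth 3)
39: right child of 28 (depth 4)
36: left child of 39 (depth 5)
73: right child of 68 (depth 4)
54: right child of 48 (depth 4)
69: left child of 73 (depth 5)
72: right child of 69 (depth 6)

44 61 46 48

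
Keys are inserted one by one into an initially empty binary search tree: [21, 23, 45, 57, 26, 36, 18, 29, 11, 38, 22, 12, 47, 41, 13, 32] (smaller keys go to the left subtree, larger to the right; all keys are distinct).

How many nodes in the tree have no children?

21: root
23: right child of 21 (depth 1)
45: right child of 23 (depth 2)
57: right child of 45 (depth 3)
26: left child of 45 (depth 3)
36: right child of 26 (depth 4)
18: left child of 21 (depth 1)
29: left child of 36 (depth 5)
11: left child of 18 (depth 2)
38: right child of 36 (depth 5)
22: left child of 23 (depth 2)
12: right child of 11 (depth 3)
47: left child of 57 (depth 4)
41: right child of 38 (depth 6)
13: right child of 12 (depth 4)
32: right child of 29 (depth 6)

Leaves: 13, 22, 32, 41, 47 — 5 in total.

5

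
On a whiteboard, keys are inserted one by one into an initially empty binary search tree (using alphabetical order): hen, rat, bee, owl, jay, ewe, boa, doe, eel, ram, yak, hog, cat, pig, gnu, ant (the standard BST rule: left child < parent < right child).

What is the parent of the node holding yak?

rat

hen: root
rat: right child of hen (depth 1)
bee: left child of hen (depth 1)
owl: left child of rat (depth 2)
jay: left child of owl (depth 3)
ewe: right child of bee (depth 2)
boa: left child of ewe (depth 3)
doe: right child of boa (depth 4)
eel: right child of doe (depth 5)
ram: right child of owl (depth 3)
yak: right child of rat (depth 2)
hog: left child of jay (depth 4)
cat: left child of doe (depth 5)
pig: left child of ram (depth 4)
gnu: right child of ewe (depth 3)
ant: left child of bee (depth 2)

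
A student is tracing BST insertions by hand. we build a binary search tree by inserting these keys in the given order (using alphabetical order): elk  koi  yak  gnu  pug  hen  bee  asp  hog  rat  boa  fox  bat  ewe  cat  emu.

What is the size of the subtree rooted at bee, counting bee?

elk: root
koi: right child of elk (depth 1)
yak: right child of koi (depth 2)
gnu: left child of koi (depth 2)
pug: left child of yak (depth 3)
hen: right child of gnu (depth 3)
bee: left child of elk (depth 1)
asp: left child of bee (depth 2)
hog: right child of hen (depth 4)
rat: right child of pug (depth 4)
boa: right child of bee (depth 2)
fox: left child of gnu (depth 3)
bat: right child of asp (depth 3)
ewe: left child of fox (depth 4)
cat: right child of boa (depth 3)
emu: left child of ewe (depth 5)

Subtree rooted at bee contains: bee, asp, bat, boa, cat — 5 nodes.

5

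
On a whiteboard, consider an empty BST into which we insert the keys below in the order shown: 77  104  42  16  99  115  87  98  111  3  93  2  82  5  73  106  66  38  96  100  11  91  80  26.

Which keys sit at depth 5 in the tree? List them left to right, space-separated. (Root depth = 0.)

11 80 93

Insert 77: tree is empty, so 77 becomes the root.
Insert 104: 104 > 77 → go right. Place as right child of 77.
Insert 42: 42 < 77 → go left. Place as left child of 77.
Insert 16: 16 < 77 → go left; 16 < 42 → go left. Place as left child of 42.
Insert 99: 99 > 77 → go right; 99 < 104 → go left. Place as left child of 104.
Insert 115: 115 > 77 → go right; 115 > 104 → go right. Place as right child of 104.
Insert 87: 87 > 77 → go right; 87 < 104 → go left; 87 < 99 → go left. Place as left child of 99.
Insert 98: 98 > 77 → go right; 98 < 104 → go left; 98 < 99 → go left; 98 > 87 → go right. Place as right child of 87.
Insert 111: 111 > 77 → go right; 111 > 104 → go right; 111 < 115 → go left. Place as left child of 115.
Insert 3: 3 < 77 → go left; 3 < 42 → go left; 3 < 16 → go left. Place as left child of 16.
Insert 93: 93 > 77 → go right; 93 < 104 → go left; 93 < 99 → go left; 93 > 87 → go right; 93 < 98 → go left. Place as left child of 98.
Insert 2: 2 < 77 → go left; 2 < 42 → go left; 2 < 16 → go left; 2 < 3 → go left. Place as left child of 3.
Insert 82: 82 > 77 → go right; 82 < 104 → go left; 82 < 99 → go left; 82 < 87 → go left. Place as left child of 87.
Insert 5: 5 < 77 → go left; 5 < 42 → go left; 5 < 16 → go left; 5 > 3 → go right. Place as right child of 3.
Insert 73: 73 < 77 → go left; 73 > 42 → go right. Place as right child of 42.
Insert 106: 106 > 77 → go right; 106 > 104 → go right; 106 < 115 → go left; 106 < 111 → go left. Place as left child of 111.
Insert 66: 66 < 77 → go left; 66 > 42 → go right; 66 < 73 → go left. Place as left child of 73.
Insert 38: 38 < 77 → go left; 38 < 42 → go left; 38 > 16 → go right. Place as right child of 16.
Insert 96: 96 > 77 → go right; 96 < 104 → go left; 96 < 99 → go left; 96 > 87 → go right; 96 < 98 → go left; 96 > 93 → go right. Place as right child of 93.
Insert 100: 100 > 77 → go right; 100 < 104 → go left; 100 > 99 → go right. Place as right child of 99.
Insert 11: 11 < 77 → go left; 11 < 42 → go left; 11 < 16 → go left; 11 > 3 → go right; 11 > 5 → go right. Place as right child of 5.
Insert 91: 91 > 77 → go right; 91 < 104 → go left; 91 < 99 → go left; 91 > 87 → go right; 91 < 98 → go left; 91 < 93 → go left. Place as left child of 93.
Insert 80: 80 > 77 → go right; 80 < 104 → go left; 80 < 99 → go left; 80 < 87 → go left; 80 < 82 → go left. Place as left child of 82.
Insert 26: 26 < 77 → go left; 26 < 42 → go left; 26 > 16 → go right; 26 < 38 → go left. Place as left child of 38.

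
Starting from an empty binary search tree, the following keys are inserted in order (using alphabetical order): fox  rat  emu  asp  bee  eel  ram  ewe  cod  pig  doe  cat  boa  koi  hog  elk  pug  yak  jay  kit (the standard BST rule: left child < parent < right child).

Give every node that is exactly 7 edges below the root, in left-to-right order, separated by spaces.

boa kit

Insert fox: tree is empty, so fox becomes the root.
Insert rat: rat > fox → go right. Place as right child of fox.
Insert emu: emu < fox → go left. Place as left child of fox.
Insert asp: asp < fox → go left; asp < emu → go left. Place as left child of emu.
Insert bee: bee < fox → go left; bee < emu → go left; bee > asp → go right. Place as right child of asp.
Insert eel: eel < fox → go left; eel < emu → go left; eel > asp → go right; eel > bee → go right. Place as right child of bee.
Insert ram: ram > fox → go right; ram < rat → go left. Place as left child of rat.
Insert ewe: ewe < fox → go left; ewe > emu → go right. Place as right child of emu.
Insert cod: cod < fox → go left; cod < emu → go left; cod > asp → go right; cod > bee → go right; cod < eel → go left. Place as left child of eel.
Insert pig: pig > fox → go right; pig < rat → go left; pig < ram → go left. Place as left child of ram.
Insert doe: doe < fox → go left; doe < emu → go left; doe > asp → go right; doe > bee → go right; doe < eel → go left; doe > cod → go right. Place as right child of cod.
Insert cat: cat < fox → go left; cat < emu → go left; cat > asp → go right; cat > bee → go right; cat < eel → go left; cat < cod → go left. Place as left child of cod.
Insert boa: boa < fox → go left; boa < emu → go left; boa > asp → go right; boa > bee → go right; boa < eel → go left; boa < cod → go left; boa < cat → go left. Place as left child of cat.
Insert koi: koi > fox → go right; koi < rat → go left; koi < ram → go left; koi < pig → go left. Place as left child of pig.
Insert hog: hog > fox → go right; hog < rat → go left; hog < ram → go left; hog < pig → go left; hog < koi → go left. Place as left child of koi.
Insert elk: elk < fox → go left; elk < emu → go left; elk > asp → go right; elk > bee → go right; elk > eel → go right. Place as right child of eel.
Insert pug: pug > fox → go right; pug < rat → go left; pug < ram → go left; pug > pig → go right. Place as right child of pig.
Insert yak: yak > fox → go right; yak > rat → go right. Place as right child of rat.
Insert jay: jay > fox → go right; jay < rat → go left; jay < ram → go left; jay < pig → go left; jay < koi → go left; jay > hog → go right. Place as right child of hog.
Insert kit: kit > fox → go right; kit < rat → go left; kit < ram → go left; kit < pig → go left; kit < koi → go left; kit > hog → go right; kit > jay → go right. Place as right child of jay.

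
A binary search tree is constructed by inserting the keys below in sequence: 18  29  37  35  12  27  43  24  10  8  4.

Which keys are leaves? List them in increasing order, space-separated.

Insert 18: tree is empty, so 18 becomes the root.
Insert 29: 29 > 18 → go right. Place as right child of 18.
Insert 37: 37 > 18 → go right; 37 > 29 → go right. Place as right child of 29.
Insert 35: 35 > 18 → go right; 35 > 29 → go right; 35 < 37 → go left. Place as left child of 37.
Insert 12: 12 < 18 → go left. Place as left child of 18.
Insert 27: 27 > 18 → go right; 27 < 29 → go left. Place as left child of 29.
Insert 43: 43 > 18 → go right; 43 > 29 → go right; 43 > 37 → go right. Place as right child of 37.
Insert 24: 24 > 18 → go right; 24 < 29 → go left; 24 < 27 → go left. Place as left child of 27.
Insert 10: 10 < 18 → go left; 10 < 12 → go left. Place as left child of 12.
Insert 8: 8 < 18 → go left; 8 < 12 → go left; 8 < 10 → go left. Place as left child of 10.
Insert 4: 4 < 18 → go left; 4 < 12 → go left; 4 < 10 → go left; 4 < 8 → go left. Place as left child of 8.

4 24 35 43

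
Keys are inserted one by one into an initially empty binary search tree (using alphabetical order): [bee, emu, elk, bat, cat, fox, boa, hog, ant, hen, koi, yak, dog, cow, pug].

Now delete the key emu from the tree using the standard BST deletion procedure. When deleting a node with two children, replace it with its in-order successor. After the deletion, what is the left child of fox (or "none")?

elk

bee: root
emu: right child of bee (depth 1)
elk: left child of emu (depth 2)
bat: left child of bee (depth 1)
cat: left child of elk (depth 3)
fox: right child of emu (depth 2)
boa: left child of cat (depth 4)
hog: right child of fox (depth 3)
ant: left child of bat (depth 2)
hen: left child of hog (depth 4)
koi: right child of hog (depth 4)
yak: right child of koi (depth 5)
dog: right child of cat (depth 4)
cow: left child of dog (depth 5)
pug: left child of yak (depth 6)

Delete emu (two children — replace with in-order successor).
After deletion, fox's left child: elk.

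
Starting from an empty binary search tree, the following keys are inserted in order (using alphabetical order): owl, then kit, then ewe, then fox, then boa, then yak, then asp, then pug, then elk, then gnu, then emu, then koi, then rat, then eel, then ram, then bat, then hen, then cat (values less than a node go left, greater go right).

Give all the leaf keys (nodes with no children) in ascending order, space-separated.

Insert owl: tree is empty, so owl becomes the root.
Insert kit: kit < owl → go left. Place as left child of owl.
Insert ewe: ewe < owl → go left; ewe < kit → go left. Place as left child of kit.
Insert fox: fox < owl → go left; fox < kit → go left; fox > ewe → go right. Place as right child of ewe.
Insert boa: boa < owl → go left; boa < kit → go left; boa < ewe → go left. Place as left child of ewe.
Insert yak: yak > owl → go right. Place as right child of owl.
Insert asp: asp < owl → go left; asp < kit → go left; asp < ewe → go left; asp < boa → go left. Place as left child of boa.
Insert pug: pug > owl → go right; pug < yak → go left. Place as left child of yak.
Insert elk: elk < owl → go left; elk < kit → go left; elk < ewe → go left; elk > boa → go right. Place as right child of boa.
Insert gnu: gnu < owl → go left; gnu < kit → go left; gnu > ewe → go right; gnu > fox → go right. Place as right child of fox.
Insert emu: emu < owl → go left; emu < kit → go left; emu < ewe → go left; emu > boa → go right; emu > elk → go right. Place as right child of elk.
Insert koi: koi < owl → go left; koi > kit → go right. Place as right child of kit.
Insert rat: rat > owl → go right; rat < yak → go left; rat > pug → go right. Place as right child of pug.
Insert eel: eel < owl → go left; eel < kit → go left; eel < ewe → go left; eel > boa → go right; eel < elk → go left. Place as left child of elk.
Insert ram: ram > owl → go right; ram < yak → go left; ram > pug → go right; ram < rat → go left. Place as left child of rat.
Insert bat: bat < owl → go left; bat < kit → go left; bat < ewe → go left; bat < boa → go left; bat > asp → go right. Place as right child of asp.
Insert hen: hen < owl → go left; hen < kit → go left; hen > ewe → go right; hen > fox → go right; hen > gnu → go right. Place as right child of gnu.
Insert cat: cat < owl → go left; cat < kit → go left; cat < ewe → go left; cat > boa → go right; cat < elk → go left; cat < eel → go left. Place as left child of eel.

bat cat emu hen koi ram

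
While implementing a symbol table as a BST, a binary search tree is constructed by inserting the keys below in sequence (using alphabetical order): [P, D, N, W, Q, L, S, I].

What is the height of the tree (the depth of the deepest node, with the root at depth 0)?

4

Insert P: tree is empty, so P becomes the root.
Insert D: D < P → go left. Place as left child of P.
Insert N: N < P → go left; N > D → go right. Place as right child of D.
Insert W: W > P → go right. Place as right child of P.
Insert Q: Q > P → go right; Q < W → go left. Place as left child of W.
Insert L: L < P → go left; L > D → go right; L < N → go left. Place as left child of N.
Insert S: S > P → go right; S < W → go left; S > Q → go right. Place as right child of Q.
Insert I: I < P → go left; I > D → go right; I < N → go left; I < L → go left. Place as left child of L.

The deepest node is I at depth 4.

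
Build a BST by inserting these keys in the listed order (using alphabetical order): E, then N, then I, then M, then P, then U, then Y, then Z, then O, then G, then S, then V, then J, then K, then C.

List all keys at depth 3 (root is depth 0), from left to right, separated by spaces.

G M O U

Insert E: tree is empty, so E becomes the root.
Insert N: N > E → go right. Place as right child of E.
Insert I: I > E → go right; I < N → go left. Place as left child of N.
Insert M: M > E → go right; M < N → go left; M > I → go right. Place as right child of I.
Insert P: P > E → go right; P > N → go right. Place as right child of N.
Insert U: U > E → go right; U > N → go right; U > P → go right. Place as right child of P.
Insert Y: Y > E → go right; Y > N → go right; Y > P → go right; Y > U → go right. Place as right child of U.
Insert Z: Z > E → go right; Z > N → go right; Z > P → go right; Z > U → go right; Z > Y → go right. Place as right child of Y.
Insert O: O > E → go right; O > N → go right; O < P → go left. Place as left child of P.
Insert G: G > E → go right; G < N → go left; G < I → go left. Place as left child of I.
Insert S: S > E → go right; S > N → go right; S > P → go right; S < U → go left. Place as left child of U.
Insert V: V > E → go right; V > N → go right; V > P → go right; V > U → go right; V < Y → go left. Place as left child of Y.
Insert J: J > E → go right; J < N → go left; J > I → go right; J < M → go left. Place as left child of M.
Insert K: K > E → go right; K < N → go left; K > I → go right; K < M → go left; K > J → go right. Place as right child of J.
Insert C: C < E → go left. Place as left child of E.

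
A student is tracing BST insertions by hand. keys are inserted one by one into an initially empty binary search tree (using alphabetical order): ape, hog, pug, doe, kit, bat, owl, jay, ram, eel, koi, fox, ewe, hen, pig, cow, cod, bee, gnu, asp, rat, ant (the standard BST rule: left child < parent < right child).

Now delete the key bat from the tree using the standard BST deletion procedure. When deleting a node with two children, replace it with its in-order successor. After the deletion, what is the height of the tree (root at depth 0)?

ape: root
hog: right child of ape (depth 1)
pug: right child of hog (depth 2)
doe: left child of hog (depth 2)
kit: left child of pug (depth 3)
bat: left child of doe (depth 3)
owl: right child of kit (depth 4)
jay: left child of kit (depth 4)
ram: right child of pug (depth 3)
eel: right child of doe (depth 3)
koi: left child of owl (depth 5)
fox: right child of eel (depth 4)
ewe: left child of fox (depth 5)
hen: right child of fox (depth 5)
pig: right child of owl (depth 5)
cow: right child of bat (depth 4)
cod: left child of cow (depth 5)
bee: left child of cod (depth 6)
gnu: left child of hen (depth 6)
asp: left child of bat (depth 4)
rat: right child of ram (depth 4)
ant: left child of ape (depth 1)

Delete bat (two children — replace with in-order successor).
After deletion, deepest node is gnu at depth 6.

6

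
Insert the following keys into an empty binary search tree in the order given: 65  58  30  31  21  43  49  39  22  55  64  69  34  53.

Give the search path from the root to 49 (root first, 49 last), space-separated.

65 58 30 31 43 49

65: root
58: left child of 65 (depth 1)
30: left child of 58 (depth 2)
31: right child of 30 (depth 3)
21: left child of 30 (depth 3)
43: right child of 31 (depth 4)
49: right child of 43 (depth 5)
39: left child of 43 (depth 5)
22: right child of 21 (depth 4)
55: right child of 49 (depth 6)
64: right child of 58 (depth 2)
69: right child of 65 (depth 1)
34: left child of 39 (depth 6)
53: left child of 55 (depth 7)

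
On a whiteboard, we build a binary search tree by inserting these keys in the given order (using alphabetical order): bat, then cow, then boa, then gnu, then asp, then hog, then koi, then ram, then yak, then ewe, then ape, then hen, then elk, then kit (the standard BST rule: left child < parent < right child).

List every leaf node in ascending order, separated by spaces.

bat: root
cow: right child of bat (depth 1)
boa: left child of cow (depth 2)
gnu: right child of cow (depth 2)
asp: left child of bat (depth 1)
hog: right child of gnu (depth 3)
koi: right child of hog (depth 4)
ram: right child of koi (depth 5)
yak: right child of ram (depth 6)
ewe: left child of gnu (depth 3)
ape: left child of asp (depth 2)
hen: left child of hog (depth 4)
elk: left child of ewe (depth 4)
kit: left child of koi (depth 5)

ape boa elk hen kit yak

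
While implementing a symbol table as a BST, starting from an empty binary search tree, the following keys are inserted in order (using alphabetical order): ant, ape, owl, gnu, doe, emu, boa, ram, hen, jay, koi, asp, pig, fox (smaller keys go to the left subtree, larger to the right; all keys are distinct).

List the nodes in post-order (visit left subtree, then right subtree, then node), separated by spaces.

asp boa fox emu doe koi jay hen gnu pig ram owl ape ant

Resulting structure (node: left, right):
  ant: L=–, R=ape
  ape: L=–, R=owl
  owl: L=gnu, R=ram
  gnu: L=doe, R=hen
  doe: L=boa, R=emu
  emu: L=–, R=fox
  boa: L=asp, R=–
  ram: L=pig, R=–
  hen: L=–, R=jay
  jay: L=–, R=koi
  koi: L=–, R=–
  asp: L=–, R=–
  pig: L=–, R=–
  fox: L=–, R=–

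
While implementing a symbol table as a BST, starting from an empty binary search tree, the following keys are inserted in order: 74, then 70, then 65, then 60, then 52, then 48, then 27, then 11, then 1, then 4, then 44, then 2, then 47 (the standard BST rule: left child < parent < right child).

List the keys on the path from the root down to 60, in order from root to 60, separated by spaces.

74 70 65 60

Resulting structure (node: left, right):
  74: L=70, R=–
  70: L=65, R=–
  65: L=60, R=–
  60: L=52, R=–
  52: L=48, R=–
  48: L=27, R=–
  27: L=11, R=44
  11: L=1, R=–
  1: L=–, R=4
  4: L=2, R=–
  44: L=–, R=47
  2: L=–, R=–
  47: L=–, R=–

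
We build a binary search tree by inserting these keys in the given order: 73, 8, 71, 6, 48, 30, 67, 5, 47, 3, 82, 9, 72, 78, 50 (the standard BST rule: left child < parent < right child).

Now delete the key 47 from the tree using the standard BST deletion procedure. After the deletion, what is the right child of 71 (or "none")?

Insert 73: tree is empty, so 73 becomes the root.
Insert 8: 8 < 73 → go left. Place as left child of 73.
Insert 71: 71 < 73 → go left; 71 > 8 → go right. Place as right child of 8.
Insert 6: 6 < 73 → go left; 6 < 8 → go left. Place as left child of 8.
Insert 48: 48 < 73 → go left; 48 > 8 → go right; 48 < 71 → go left. Place as left child of 71.
Insert 30: 30 < 73 → go left; 30 > 8 → go right; 30 < 71 → go left; 30 < 48 → go left. Place as left child of 48.
Insert 67: 67 < 73 → go left; 67 > 8 → go right; 67 < 71 → go left; 67 > 48 → go right. Place as right child of 48.
Insert 5: 5 < 73 → go left; 5 < 8 → go left; 5 < 6 → go left. Place as left child of 6.
Insert 47: 47 < 73 → go left; 47 > 8 → go right; 47 < 71 → go left; 47 < 48 → go left; 47 > 30 → go right. Place as right child of 30.
Insert 3: 3 < 73 → go left; 3 < 8 → go left; 3 < 6 → go left; 3 < 5 → go left. Place as left child of 5.
Insert 82: 82 > 73 → go right. Place as right child of 73.
Insert 9: 9 < 73 → go left; 9 > 8 → go right; 9 < 71 → go left; 9 < 48 → go left; 9 < 30 → go left. Place as left child of 30.
Insert 72: 72 < 73 → go left; 72 > 8 → go right; 72 > 71 → go right. Place as right child of 71.
Insert 78: 78 > 73 → go right; 78 < 82 → go left. Place as left child of 82.
Insert 50: 50 < 73 → go left; 50 > 8 → go right; 50 < 71 → go left; 50 > 48 → go right; 50 < 67 → go left. Place as left child of 67.

Delete 47 (at most one child — splice it out).
After deletion, 71's right child: 72.

72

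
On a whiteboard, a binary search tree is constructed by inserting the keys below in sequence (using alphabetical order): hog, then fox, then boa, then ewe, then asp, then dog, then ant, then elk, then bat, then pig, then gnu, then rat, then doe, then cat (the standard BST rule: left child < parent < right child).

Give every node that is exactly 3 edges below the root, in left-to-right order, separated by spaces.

asp ewe

hog: root
fox: left child of hog (depth 1)
boa: left child of fox (depth 2)
ewe: right child of boa (depth 3)
asp: left child of boa (depth 3)
dog: left child of ewe (depth 4)
ant: left child of asp (depth 4)
elk: right child of dog (depth 5)
bat: right child of asp (depth 4)
pig: right child of hog (depth 1)
gnu: right child of fox (depth 2)
rat: right child of pig (depth 2)
doe: left child of dog (depth 5)
cat: left child of doe (depth 6)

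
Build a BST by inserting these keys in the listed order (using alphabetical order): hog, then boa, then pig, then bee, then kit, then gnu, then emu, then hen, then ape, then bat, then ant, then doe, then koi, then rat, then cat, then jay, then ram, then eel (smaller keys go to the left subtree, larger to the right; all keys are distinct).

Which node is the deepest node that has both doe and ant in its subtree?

boa

Resulting structure (node: left, right):
  hog: L=boa, R=pig
  boa: L=bee, R=gnu
  pig: L=kit, R=rat
  bee: L=ape, R=–
  kit: L=jay, R=koi
  gnu: L=emu, R=hen
  emu: L=doe, R=–
  hen: L=–, R=–
  ape: L=ant, R=bat
  bat: L=–, R=–
  ant: L=–, R=–
  doe: L=cat, R=eel
  koi: L=–, R=–
  rat: L=ram, R=–
  cat: L=–, R=–
  jay: L=–, R=–
  ram: L=–, R=–
  eel: L=–, R=–

Path to doe: hog → boa → gnu → emu → doe
Path to ant: hog → boa → bee → ape → ant
The paths share a prefix ending at boa, then split left and right.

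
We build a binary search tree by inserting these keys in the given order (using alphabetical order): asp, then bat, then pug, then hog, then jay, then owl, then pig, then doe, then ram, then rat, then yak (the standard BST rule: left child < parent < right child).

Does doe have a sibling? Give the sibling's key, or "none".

jay

Insert asp: tree is empty, so asp becomes the root.
Insert bat: bat > asp → go right. Place as right child of asp.
Insert pug: pug > asp → go right; pug > bat → go right. Place as right child of bat.
Insert hog: hog > asp → go right; hog > bat → go right; hog < pug → go left. Place as left child of pug.
Insert jay: jay > asp → go right; jay > bat → go right; jay < pug → go left; jay > hog → go right. Place as right child of hog.
Insert owl: owl > asp → go right; owl > bat → go right; owl < pug → go left; owl > hog → go right; owl > jay → go right. Place as right child of jay.
Insert pig: pig > asp → go right; pig > bat → go right; pig < pug → go left; pig > hog → go right; pig > jay → go right; pig > owl → go right. Place as right child of owl.
Insert doe: doe > asp → go right; doe > bat → go right; doe < pug → go left; doe < hog → go left. Place as left child of hog.
Insert ram: ram > asp → go right; ram > bat → go right; ram > pug → go right. Place as right child of pug.
Insert rat: rat > asp → go right; rat > bat → go right; rat > pug → go right; rat > ram → go right. Place as right child of ram.
Insert yak: yak > asp → go right; yak > bat → go right; yak > pug → go right; yak > ram → go right; yak > rat → go right. Place as right child of rat.

doe's parent is hog; the other child of hog is jay.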